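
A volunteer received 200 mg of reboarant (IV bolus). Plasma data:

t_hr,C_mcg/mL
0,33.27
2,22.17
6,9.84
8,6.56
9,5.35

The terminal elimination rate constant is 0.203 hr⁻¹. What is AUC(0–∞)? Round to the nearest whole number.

Trapezoidal AUC_0→9:
  [0→2]: (33.27+22.17)/2 × 2 = 55.44
  [2→6]: (22.17+9.84)/2 × 4 = 64.02
  [6→8]: (9.84+6.56)/2 × 2 = 16.4
  [8→9]: (6.56+5.35)/2 × 1 = 5.955
  Sum = 141.815 mcg/mL·hr
Extrapolated tail: C_last / k_e = 5.35 / 0.203 = 26.355
AUC_0→∞ = 141.815 + 26.355 = 168.17 mcg/mL·hr

AUC = 168 mcg/mL·hr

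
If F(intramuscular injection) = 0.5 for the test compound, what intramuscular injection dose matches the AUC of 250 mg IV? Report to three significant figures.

For equal systemic exposure: F × D_ev = D_iv
D_ev = D_iv / F = 250 / 0.5 = 500 mg

D_intramuscular = 500 mg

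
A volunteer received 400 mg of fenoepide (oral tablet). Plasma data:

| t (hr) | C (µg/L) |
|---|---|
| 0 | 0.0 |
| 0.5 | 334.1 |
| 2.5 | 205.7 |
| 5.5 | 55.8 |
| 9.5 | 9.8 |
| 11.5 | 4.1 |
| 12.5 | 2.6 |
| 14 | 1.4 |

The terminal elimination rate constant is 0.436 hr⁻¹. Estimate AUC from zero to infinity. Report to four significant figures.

AUC = 1170 µg/L·hr

Trapezoidal AUC_0→14:
  [0→0.5]: (0.0+334.1)/2 × 0.5 = 83.525
  [0.5→2.5]: (334.1+205.7)/2 × 2 = 539.8
  [2.5→5.5]: (205.7+55.8)/2 × 3 = 392.25
  [5.5→9.5]: (55.8+9.8)/2 × 4 = 131.2
  [9.5→11.5]: (9.8+4.1)/2 × 2 = 13.9
  [11.5→12.5]: (4.1+2.6)/2 × 1 = 3.35
  [12.5→14]: (2.6+1.4)/2 × 1.5 = 3.0
  Sum = 1167.025 µg/L·hr
Extrapolated tail: C_last / k_e = 1.4 / 0.436 = 3.211
AUC_0→∞ = 1167.025 + 3.211 = 1170.236 µg/L·hr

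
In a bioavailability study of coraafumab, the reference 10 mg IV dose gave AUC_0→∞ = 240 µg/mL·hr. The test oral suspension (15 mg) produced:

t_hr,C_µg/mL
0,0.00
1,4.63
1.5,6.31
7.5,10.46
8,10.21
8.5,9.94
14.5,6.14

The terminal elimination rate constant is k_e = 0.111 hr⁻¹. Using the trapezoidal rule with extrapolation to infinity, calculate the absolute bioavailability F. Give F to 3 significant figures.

Trapezoidal AUC_0→14.5 (oral suspension):
  [0→1]: (0.00+4.63)/2 × 1 = 2.315
  [1→1.5]: (4.63+6.31)/2 × 0.5 = 2.735
  [1.5→7.5]: (6.31+10.46)/2 × 6 = 50.31
  [7.5→8]: (10.46+10.21)/2 × 0.5 = 5.1675
  [8→8.5]: (10.21+9.94)/2 × 0.5 = 5.0375
  [8.5→14.5]: (9.94+6.14)/2 × 6 = 48.24
  Sum = 113.805 µg/mL·hr
Tail: C_last/k_e = 6.14/0.111 = 55.315
AUC_0→∞ (oral suspension) = 113.805 + 55.315 = 169.12 µg/mL·hr
F = (AUC_ev/D_ev)/(AUC_iv/D_iv) = (169.12/15)/(240/10) = 11.2747/24 = 0.4698

F = 0.470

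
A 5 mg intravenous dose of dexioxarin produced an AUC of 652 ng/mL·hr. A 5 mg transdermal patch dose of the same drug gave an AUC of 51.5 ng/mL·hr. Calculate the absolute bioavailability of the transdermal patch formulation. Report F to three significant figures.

F = (AUC_ev / D_ev) / (AUC_iv / D_iv)
  = (51.5/5) / (652/5)
  = 10.3 / 130.4 = 0.0790

F = 0.0790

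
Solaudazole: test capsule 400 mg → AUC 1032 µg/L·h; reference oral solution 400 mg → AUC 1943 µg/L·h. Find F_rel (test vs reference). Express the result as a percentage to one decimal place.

F_rel = (AUC_test/D_test) / (AUC_ref/D_ref)
      = (1032/400) / (1943/400)
      = 2.58 / 4.8575 = 0.5311 = 53.11%

F_rel = 53.1%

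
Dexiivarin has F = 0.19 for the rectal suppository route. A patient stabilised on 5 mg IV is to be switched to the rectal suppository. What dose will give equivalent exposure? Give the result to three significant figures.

D_rectal = 26.3 mg

For equal systemic exposure: F × D_ev = D_iv
D_ev = D_iv / F = 5 / 0.19 = 26.3158 mg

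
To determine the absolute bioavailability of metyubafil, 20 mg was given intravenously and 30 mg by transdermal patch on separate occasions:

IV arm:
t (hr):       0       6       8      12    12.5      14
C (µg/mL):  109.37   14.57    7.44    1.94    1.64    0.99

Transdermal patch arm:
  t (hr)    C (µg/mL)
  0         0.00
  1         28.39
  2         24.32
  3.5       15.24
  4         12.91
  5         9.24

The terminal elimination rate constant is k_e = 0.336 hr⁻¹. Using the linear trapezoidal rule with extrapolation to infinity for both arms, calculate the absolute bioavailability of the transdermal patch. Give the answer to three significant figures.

F = 0.185

Trapezoidal AUC_0→14 (IV):
  [0→6]: (109.37+14.57)/2 × 6 = 371.82
  [6→8]: (14.57+7.44)/2 × 2 = 22.01
  [8→12]: (7.44+1.94)/2 × 4 = 18.76
  [12→12.5]: (1.94+1.64)/2 × 0.5 = 0.895
  [12.5→14]: (1.64+0.99)/2 × 1.5 = 1.9725
  Sum = 415.4575 µg/mL·hr
IV tail: 0.99/0.336 = 2.946; AUC_iv,0→∞ = 415.4575 + 2.946 = 418.4035 µg/mL·hr
Trapezoidal AUC_0→5 (transdermal patch):
  [0→1]: (0.00+28.39)/2 × 1 = 14.195
  [1→2]: (28.39+24.32)/2 × 1 = 26.355
  [2→3.5]: (24.32+15.24)/2 × 1.5 = 29.67
  [3.5→4]: (15.24+12.91)/2 × 0.5 = 7.0375
  [4→5]: (12.91+9.24)/2 × 1 = 11.075
  Sum = 88.3325 µg/mL·hr
transdermal patch tail: 9.24/0.336 = 27.500; AUC_ev,0→∞ = 88.3325 + 27.500 = 115.8325 µg/mL·hr
F = (AUC_ev/D_ev)/(AUC_iv/D_iv) = (115.8325/30)/(418.4035/20) = 3.86108/20.920175 = 0.1846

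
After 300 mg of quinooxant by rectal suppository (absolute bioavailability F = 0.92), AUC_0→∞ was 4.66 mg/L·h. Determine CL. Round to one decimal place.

CL = 59.2 L/h

CL = F × Dose / AUC_0→∞
   = 0.92 × 300 / 4.66 = 59.2275 L/h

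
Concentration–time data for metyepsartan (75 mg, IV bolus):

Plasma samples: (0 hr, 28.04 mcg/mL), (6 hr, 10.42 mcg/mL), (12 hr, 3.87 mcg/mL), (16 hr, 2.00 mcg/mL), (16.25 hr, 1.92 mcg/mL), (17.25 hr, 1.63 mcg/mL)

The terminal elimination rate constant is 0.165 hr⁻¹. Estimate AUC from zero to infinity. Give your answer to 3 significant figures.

AUC = 182 mcg/mL·hr

Trapezoidal AUC_0→17.25:
  [0→6]: (28.04+10.42)/2 × 6 = 115.38
  [6→12]: (10.42+3.87)/2 × 6 = 42.87
  [12→16]: (3.87+2.00)/2 × 4 = 11.74
  [16→16.25]: (2.00+1.92)/2 × 0.25 = 0.49
  [16.25→17.25]: (1.92+1.63)/2 × 1 = 1.775
  Sum = 172.255 mcg/mL·hr
Extrapolated tail: C_last / k_e = 1.63 / 0.165 = 9.879
AUC_0→∞ = 172.255 + 9.879 = 182.134 mcg/mL·hr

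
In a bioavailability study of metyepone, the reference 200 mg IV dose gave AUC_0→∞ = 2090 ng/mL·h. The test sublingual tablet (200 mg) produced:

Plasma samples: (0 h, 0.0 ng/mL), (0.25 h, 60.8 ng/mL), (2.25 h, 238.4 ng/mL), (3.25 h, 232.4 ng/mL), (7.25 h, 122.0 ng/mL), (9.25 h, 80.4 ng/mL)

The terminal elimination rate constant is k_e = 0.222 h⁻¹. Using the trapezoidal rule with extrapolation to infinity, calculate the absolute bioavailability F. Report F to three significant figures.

F = 0.869

Trapezoidal AUC_0→9.25 (sublingual tablet):
  [0→0.25]: (0.0+60.8)/2 × 0.25 = 7.6
  [0.25→2.25]: (60.8+238.4)/2 × 2 = 299.2
  [2.25→3.25]: (238.4+232.4)/2 × 1 = 235.4
  [3.25→7.25]: (232.4+122.0)/2 × 4 = 708.8
  [7.25→9.25]: (122.0+80.4)/2 × 2 = 202.4
  Sum = 1453.4 ng/mL·h
Tail: C_last/k_e = 80.4/0.222 = 362.162
AUC_0→∞ (sublingual tablet) = 1453.4 + 362.162 = 1815.562 ng/mL·h
F = (AUC_ev/D_ev)/(AUC_iv/D_iv) = (1815.562/200)/(2090/200) = 9.07781/10.45 = 0.8687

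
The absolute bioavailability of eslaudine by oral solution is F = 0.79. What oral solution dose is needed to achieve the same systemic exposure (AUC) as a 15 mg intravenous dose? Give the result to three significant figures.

D_oral = 19.0 mg

For equal systemic exposure: F × D_ev = D_iv
D_ev = D_iv / F = 15 / 0.79 = 18.9873 mg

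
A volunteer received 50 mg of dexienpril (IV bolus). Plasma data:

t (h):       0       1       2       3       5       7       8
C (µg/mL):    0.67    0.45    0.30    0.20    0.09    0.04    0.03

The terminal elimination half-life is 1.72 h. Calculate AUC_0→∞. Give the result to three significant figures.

AUC = 1.71 µg/mL·h

Trapezoidal AUC_0→8:
  [0→1]: (0.67+0.45)/2 × 1 = 0.56
  [1→2]: (0.45+0.30)/2 × 1 = 0.375
  [2→3]: (0.30+0.20)/2 × 1 = 0.25
  [3→5]: (0.20+0.09)/2 × 2 = 0.29
  [5→7]: (0.09+0.04)/2 × 2 = 0.13
  [7→8]: (0.04+0.03)/2 × 1 = 0.035
  Sum = 1.64 µg/mL·h
k_e = ln2 / t½ = 0.693147 / 1.72 = 0.4030 h^-1
Extrapolated tail: C_last / k_e = 0.03 / 0.403 = 0.074
AUC_0→∞ = 1.64 + 0.074 = 1.714 µg/mL·h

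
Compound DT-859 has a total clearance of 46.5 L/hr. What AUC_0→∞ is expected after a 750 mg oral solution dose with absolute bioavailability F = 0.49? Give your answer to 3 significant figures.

AUC_0→∞ = F × Dose / CL
        = 0.49 × 750 / 46.5 = 7.90323 mg/L·hr

AUC = 7.90 mg/L·hr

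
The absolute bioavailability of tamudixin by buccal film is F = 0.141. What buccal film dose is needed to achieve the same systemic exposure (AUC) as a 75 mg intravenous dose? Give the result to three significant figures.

For equal systemic exposure: F × D_ev = D_iv
D_ev = D_iv / F = 75 / 0.141 = 531.915 mg

D_buccal = 532 mg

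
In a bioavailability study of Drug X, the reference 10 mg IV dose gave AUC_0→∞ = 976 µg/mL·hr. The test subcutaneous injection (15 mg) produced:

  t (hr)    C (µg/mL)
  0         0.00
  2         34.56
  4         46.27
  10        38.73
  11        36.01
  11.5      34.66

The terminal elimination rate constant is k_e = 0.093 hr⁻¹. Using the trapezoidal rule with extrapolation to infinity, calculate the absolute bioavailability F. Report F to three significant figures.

Trapezoidal AUC_0→11.5 (subcutaneous injection):
  [0→2]: (0.00+34.56)/2 × 2 = 34.56
  [2→4]: (34.56+46.27)/2 × 2 = 80.83
  [4→10]: (46.27+38.73)/2 × 6 = 255.0
  [10→11]: (38.73+36.01)/2 × 1 = 37.37
  [11→11.5]: (36.01+34.66)/2 × 0.5 = 17.6675
  Sum = 425.4275 µg/mL·hr
Tail: C_last/k_e = 34.66/0.093 = 372.688
AUC_0→∞ (subcutaneous injection) = 425.4275 + 372.688 = 798.1155 µg/mL·hr
F = (AUC_ev/D_ev)/(AUC_iv/D_iv) = (798.1155/15)/(976/10) = 53.2077/97.6 = 0.5452

F = 0.545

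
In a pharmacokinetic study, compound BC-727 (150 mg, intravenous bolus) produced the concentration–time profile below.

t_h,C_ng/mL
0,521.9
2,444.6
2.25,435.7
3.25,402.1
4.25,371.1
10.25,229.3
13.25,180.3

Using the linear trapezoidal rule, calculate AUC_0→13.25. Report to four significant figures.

Trapezoidal AUC_0→13.25:
  [0→2]: (521.9+444.6)/2 × 2 = 966.5
  [2→2.25]: (444.6+435.7)/2 × 0.25 = 110.0375
  [2.25→3.25]: (435.7+402.1)/2 × 1 = 418.9
  [3.25→4.25]: (402.1+371.1)/2 × 1 = 386.6
  [4.25→10.25]: (371.1+229.3)/2 × 6 = 1801.2
  [10.25→13.25]: (229.3+180.3)/2 × 3 = 614.4
  Sum = 4297.6375 ng/mL·h

AUC = 4298 ng/mL·h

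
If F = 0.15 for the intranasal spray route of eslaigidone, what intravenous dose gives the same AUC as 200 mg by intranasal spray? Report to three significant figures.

Systemic exposure from an extravascular dose = F × D_ev, so the equivalent IV dose is F × D_ev.
D_iv = F × D_ev = 0.15 × 200 = 30 mg

D_iv = 30.0 mg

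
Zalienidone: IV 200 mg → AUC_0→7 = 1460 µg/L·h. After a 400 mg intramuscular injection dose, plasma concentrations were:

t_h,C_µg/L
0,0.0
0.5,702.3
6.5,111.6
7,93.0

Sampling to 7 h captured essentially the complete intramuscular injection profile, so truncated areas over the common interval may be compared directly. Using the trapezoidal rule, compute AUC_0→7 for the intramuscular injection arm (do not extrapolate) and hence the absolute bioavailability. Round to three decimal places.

F = 0.914

Trapezoidal AUC_0→7 (intramuscular injection):
  [0→0.5]: (0.0+702.3)/2 × 0.5 = 175.575
  [0.5→6.5]: (702.3+111.6)/2 × 6 = 2441.7
  [6.5→7]: (111.6+93.0)/2 × 0.5 = 51.15
  Sum = 2668.425 µg/L·h
F = (AUC_ev/D_ev)/(AUC_iv/D_iv) = (2668.425/400)/(1460/200) = 6.6710625/7.3 = 0.9138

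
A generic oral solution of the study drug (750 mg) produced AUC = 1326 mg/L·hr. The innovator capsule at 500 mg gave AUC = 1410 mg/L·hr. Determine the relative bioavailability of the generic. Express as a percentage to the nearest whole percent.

F_rel = (AUC_test/D_test) / (AUC_ref/D_ref)
      = (1326/750) / (1410/500)
      = 1.768 / 2.82 = 0.6270 = 62.70%

F_rel = 63%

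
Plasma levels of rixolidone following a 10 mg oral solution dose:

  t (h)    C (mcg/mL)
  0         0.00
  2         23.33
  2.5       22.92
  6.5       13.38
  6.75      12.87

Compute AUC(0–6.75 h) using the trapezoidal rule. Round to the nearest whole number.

Trapezoidal AUC_0→6.75:
  [0→2]: (0.00+23.33)/2 × 2 = 23.33
  [2→2.5]: (23.33+22.92)/2 × 0.5 = 11.5625
  [2.5→6.5]: (22.92+13.38)/2 × 4 = 72.6
  [6.5→6.75]: (13.38+12.87)/2 × 0.25 = 3.28125
  Sum = 110.77375 mcg/mL·h

AUC = 111 mcg/mL·h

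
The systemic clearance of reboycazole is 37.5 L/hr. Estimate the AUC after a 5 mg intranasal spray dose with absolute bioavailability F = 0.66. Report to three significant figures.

AUC = 0.0880 mg/L·hr

AUC_0→∞ = F × Dose / CL
        = 0.66 × 5 / 37.5 = 0.088 mg/L·hr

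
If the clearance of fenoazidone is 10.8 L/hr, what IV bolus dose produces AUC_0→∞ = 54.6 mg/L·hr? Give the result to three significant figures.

Dose = 590 mg

Dose_iv = CL × AUC_0→∞
     = 10.8 × 54.6 = 589.68 mg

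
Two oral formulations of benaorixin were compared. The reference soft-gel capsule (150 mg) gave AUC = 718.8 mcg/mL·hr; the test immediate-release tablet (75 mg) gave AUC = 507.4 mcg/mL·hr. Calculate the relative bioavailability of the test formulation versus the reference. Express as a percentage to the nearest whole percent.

F_rel = (AUC_test/D_test) / (AUC_ref/D_ref)
      = (507.4/75) / (718.8/150)
      = 6.76533 / 4.792 = 1.4118 = 141.18%

F_rel = 141%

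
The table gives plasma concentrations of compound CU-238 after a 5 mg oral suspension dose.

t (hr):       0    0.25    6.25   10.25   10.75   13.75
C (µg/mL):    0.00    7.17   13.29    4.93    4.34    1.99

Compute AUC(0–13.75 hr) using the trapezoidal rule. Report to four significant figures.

Trapezoidal AUC_0→13.75:
  [0→0.25]: (0.00+7.17)/2 × 0.25 = 0.89625
  [0.25→6.25]: (7.17+13.29)/2 × 6 = 61.38
  [6.25→10.25]: (13.29+4.93)/2 × 4 = 36.44
  [10.25→10.75]: (4.93+4.34)/2 × 0.5 = 2.3175
  [10.75→13.75]: (4.34+1.99)/2 × 3 = 9.495
  Sum = 110.52875 µg/mL·hr

AUC = 110.5 µg/mL·hr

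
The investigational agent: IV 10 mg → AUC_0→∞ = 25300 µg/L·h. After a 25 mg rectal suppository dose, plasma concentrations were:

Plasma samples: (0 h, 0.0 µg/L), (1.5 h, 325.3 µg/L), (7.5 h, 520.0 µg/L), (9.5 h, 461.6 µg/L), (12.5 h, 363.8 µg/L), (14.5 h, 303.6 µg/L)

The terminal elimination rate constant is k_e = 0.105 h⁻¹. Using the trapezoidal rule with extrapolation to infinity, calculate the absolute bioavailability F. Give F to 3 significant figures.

Trapezoidal AUC_0→14.5 (rectal suppository):
  [0→1.5]: (0.0+325.3)/2 × 1.5 = 243.975
  [1.5→7.5]: (325.3+520.0)/2 × 6 = 2535.9
  [7.5→9.5]: (520.0+461.6)/2 × 2 = 981.6
  [9.5→12.5]: (461.6+363.8)/2 × 3 = 1238.1
  [12.5→14.5]: (363.8+303.6)/2 × 2 = 667.4
  Sum = 5666.975 µg/L·h
Tail: C_last/k_e = 303.6/0.105 = 2891.429
AUC_0→∞ (rectal suppository) = 5666.975 + 2891.429 = 8558.404 µg/L·h
F = (AUC_ev/D_ev)/(AUC_iv/D_iv) = (8558.404/25)/(25300/10) = 342.33616/2530 = 0.1353

F = 0.135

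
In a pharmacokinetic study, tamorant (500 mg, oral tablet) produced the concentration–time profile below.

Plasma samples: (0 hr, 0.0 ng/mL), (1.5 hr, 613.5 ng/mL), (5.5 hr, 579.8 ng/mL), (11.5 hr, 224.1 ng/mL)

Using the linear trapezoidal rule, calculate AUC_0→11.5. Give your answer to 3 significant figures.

AUC = 5260 ng/mL·hr

Trapezoidal AUC_0→11.5:
  [0→1.5]: (0.0+613.5)/2 × 1.5 = 460.125
  [1.5→5.5]: (613.5+579.8)/2 × 4 = 2386.6
  [5.5→11.5]: (579.8+224.1)/2 × 6 = 2411.7
  Sum = 5258.425 ng/mL·hr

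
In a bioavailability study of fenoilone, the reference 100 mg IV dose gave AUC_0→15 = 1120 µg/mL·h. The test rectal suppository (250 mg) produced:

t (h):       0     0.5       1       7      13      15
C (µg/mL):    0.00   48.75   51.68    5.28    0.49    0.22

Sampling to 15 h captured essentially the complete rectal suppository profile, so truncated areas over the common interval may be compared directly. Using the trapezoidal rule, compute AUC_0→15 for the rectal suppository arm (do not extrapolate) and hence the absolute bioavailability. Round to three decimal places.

F = 0.081

Trapezoidal AUC_0→15 (rectal suppository):
  [0→0.5]: (0.00+48.75)/2 × 0.5 = 12.1875
  [0.5→1]: (48.75+51.68)/2 × 0.5 = 25.1075
  [1→7]: (51.68+5.28)/2 × 6 = 170.88
  [7→13]: (5.28+0.49)/2 × 6 = 17.31
  [13→15]: (0.49+0.22)/2 × 2 = 0.71
  Sum = 226.195 µg/mL·h
F = (AUC_ev/D_ev)/(AUC_iv/D_iv) = (226.195/250)/(1120/100) = 0.90478/11.2 = 0.0808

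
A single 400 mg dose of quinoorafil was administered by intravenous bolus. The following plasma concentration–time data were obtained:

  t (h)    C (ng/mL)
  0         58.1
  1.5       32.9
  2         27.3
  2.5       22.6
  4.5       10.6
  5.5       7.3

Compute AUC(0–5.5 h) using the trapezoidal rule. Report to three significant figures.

Trapezoidal AUC_0→5.5:
  [0→1.5]: (58.1+32.9)/2 × 1.5 = 68.25
  [1.5→2]: (32.9+27.3)/2 × 0.5 = 15.05
  [2→2.5]: (27.3+22.6)/2 × 0.5 = 12.475
  [2.5→4.5]: (22.6+10.6)/2 × 2 = 33.2
  [4.5→5.5]: (10.6+7.3)/2 × 1 = 8.95
  Sum = 137.925 ng/mL·h

AUC = 138 ng/mL·h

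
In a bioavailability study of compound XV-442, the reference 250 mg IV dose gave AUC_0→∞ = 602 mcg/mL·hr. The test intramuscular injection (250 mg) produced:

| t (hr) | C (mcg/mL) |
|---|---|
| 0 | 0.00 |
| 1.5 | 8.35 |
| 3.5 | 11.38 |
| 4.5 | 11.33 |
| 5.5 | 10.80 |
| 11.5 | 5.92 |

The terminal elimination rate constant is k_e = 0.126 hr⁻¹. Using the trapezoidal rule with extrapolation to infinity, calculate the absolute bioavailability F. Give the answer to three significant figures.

F = 0.242

Trapezoidal AUC_0→11.5 (intramuscular injection):
  [0→1.5]: (0.00+8.35)/2 × 1.5 = 6.2625
  [1.5→3.5]: (8.35+11.38)/2 × 2 = 19.73
  [3.5→4.5]: (11.38+11.33)/2 × 1 = 11.355
  [4.5→5.5]: (11.33+10.80)/2 × 1 = 11.065
  [5.5→11.5]: (10.80+5.92)/2 × 6 = 50.16
  Sum = 98.5725 mcg/mL·hr
Tail: C_last/k_e = 5.92/0.126 = 46.984
AUC_0→∞ (intramuscular injection) = 98.5725 + 46.984 = 145.5565 mcg/mL·hr
F = (AUC_ev/D_ev)/(AUC_iv/D_iv) = (145.5565/250)/(602/250) = 0.582226/2.408 = 0.2418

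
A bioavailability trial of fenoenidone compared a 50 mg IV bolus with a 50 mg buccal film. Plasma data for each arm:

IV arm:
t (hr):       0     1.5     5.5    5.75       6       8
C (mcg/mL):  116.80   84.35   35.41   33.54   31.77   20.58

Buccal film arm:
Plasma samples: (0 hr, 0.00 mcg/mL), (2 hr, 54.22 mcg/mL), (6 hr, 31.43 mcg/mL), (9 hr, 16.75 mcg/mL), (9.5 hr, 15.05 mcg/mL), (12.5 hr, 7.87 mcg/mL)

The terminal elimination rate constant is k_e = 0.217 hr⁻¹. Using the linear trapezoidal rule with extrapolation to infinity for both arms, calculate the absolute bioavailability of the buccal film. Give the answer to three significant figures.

Trapezoidal AUC_0→8 (IV):
  [0→1.5]: (116.80+84.35)/2 × 1.5 = 150.8625
  [1.5→5.5]: (84.35+35.41)/2 × 4 = 239.52
  [5.5→5.75]: (35.41+33.54)/2 × 0.25 = 8.61875
  [5.75→6]: (33.54+31.77)/2 × 0.25 = 8.16375
  [6→8]: (31.77+20.58)/2 × 2 = 52.35
  Sum = 459.515 mcg/mL·hr
IV tail: 20.58/0.217 = 94.839; AUC_iv,0→∞ = 459.515 + 94.839 = 554.354 mcg/mL·hr
Trapezoidal AUC_0→12.5 (buccal film):
  [0→2]: (0.00+54.22)/2 × 2 = 54.22
  [2→6]: (54.22+31.43)/2 × 4 = 171.3
  [6→9]: (31.43+16.75)/2 × 3 = 72.27
  [9→9.5]: (16.75+15.05)/2 × 0.5 = 7.95
  [9.5→12.5]: (15.05+7.87)/2 × 3 = 34.38
  Sum = 340.12 mcg/mL·hr
buccal film tail: 7.87/0.217 = 36.267; AUC_ev,0→∞ = 340.12 + 36.267 = 376.387 mcg/mL·hr
F = (AUC_ev/D_ev)/(AUC_iv/D_iv) = (376.387/50)/(554.354/50) = 7.52774/11.08708 = 0.6790

F = 0.679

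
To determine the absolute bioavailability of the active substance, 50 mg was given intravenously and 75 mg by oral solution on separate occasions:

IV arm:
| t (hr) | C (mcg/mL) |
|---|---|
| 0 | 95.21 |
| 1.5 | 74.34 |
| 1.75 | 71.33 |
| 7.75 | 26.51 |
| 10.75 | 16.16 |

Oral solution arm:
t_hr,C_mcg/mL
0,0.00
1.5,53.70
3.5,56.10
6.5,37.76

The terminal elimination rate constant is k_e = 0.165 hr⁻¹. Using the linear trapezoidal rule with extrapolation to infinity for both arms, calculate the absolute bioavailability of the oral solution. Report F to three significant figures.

Trapezoidal AUC_0→10.75 (IV):
  [0→1.5]: (95.21+74.34)/2 × 1.5 = 127.1625
  [1.5→1.75]: (74.34+71.33)/2 × 0.25 = 18.20875
  [1.75→7.75]: (71.33+26.51)/2 × 6 = 293.52
  [7.75→10.75]: (26.51+16.16)/2 × 3 = 64.005
  Sum = 502.89625 mcg/mL·hr
IV tail: 16.16/0.165 = 97.939; AUC_iv,0→∞ = 502.89625 + 97.939 = 600.83525 mcg/mL·hr
Trapezoidal AUC_0→6.5 (oral solution):
  [0→1.5]: (0.00+53.70)/2 × 1.5 = 40.275
  [1.5→3.5]: (53.70+56.10)/2 × 2 = 109.8
  [3.5→6.5]: (56.10+37.76)/2 × 3 = 140.79
  Sum = 290.865 mcg/mL·hr
oral solution tail: 37.76/0.165 = 228.848; AUC_ev,0→∞ = 290.865 + 228.848 = 519.713 mcg/mL·hr
F = (AUC_ev/D_ev)/(AUC_iv/D_iv) = (519.713/75)/(600.83525/50) = 6.92951/12.016705 = 0.5767

F = 0.577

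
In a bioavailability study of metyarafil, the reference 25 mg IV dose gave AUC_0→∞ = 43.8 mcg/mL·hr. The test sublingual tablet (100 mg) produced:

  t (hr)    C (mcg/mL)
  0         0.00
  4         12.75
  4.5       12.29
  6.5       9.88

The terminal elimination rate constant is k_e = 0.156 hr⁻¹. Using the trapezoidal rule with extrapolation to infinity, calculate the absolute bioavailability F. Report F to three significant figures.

F = 0.669

Trapezoidal AUC_0→6.5 (sublingual tablet):
  [0→4]: (0.00+12.75)/2 × 4 = 25.5
  [4→4.5]: (12.75+12.29)/2 × 0.5 = 6.26
  [4.5→6.5]: (12.29+9.88)/2 × 2 = 22.17
  Sum = 53.93 mcg/mL·hr
Tail: C_last/k_e = 9.88/0.156 = 63.333
AUC_0→∞ (sublingual tablet) = 53.93 + 63.333 = 117.263 mcg/mL·hr
F = (AUC_ev/D_ev)/(AUC_iv/D_iv) = (117.263/100)/(43.8/25) = 1.17263/1.752 = 0.6693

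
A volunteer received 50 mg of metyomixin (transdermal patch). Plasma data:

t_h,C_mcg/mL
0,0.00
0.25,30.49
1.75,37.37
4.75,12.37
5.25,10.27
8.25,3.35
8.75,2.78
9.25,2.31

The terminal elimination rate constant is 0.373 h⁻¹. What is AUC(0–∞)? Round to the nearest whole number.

Trapezoidal AUC_0→9.25:
  [0→0.25]: (0.00+30.49)/2 × 0.25 = 3.81125
  [0.25→1.75]: (30.49+37.37)/2 × 1.5 = 50.895
  [1.75→4.75]: (37.37+12.37)/2 × 3 = 74.61
  [4.75→5.25]: (12.37+10.27)/2 × 0.5 = 5.66
  [5.25→8.25]: (10.27+3.35)/2 × 3 = 20.43
  [8.25→8.75]: (3.35+2.78)/2 × 0.5 = 1.5325
  [8.75→9.25]: (2.78+2.31)/2 × 0.5 = 1.2725
  Sum = 158.21125 mcg/mL·h
Extrapolated tail: C_last / k_e = 2.31 / 0.373 = 6.193
AUC_0→∞ = 158.21125 + 6.193 = 164.40425 mcg/mL·h

AUC = 164 mcg/mL·h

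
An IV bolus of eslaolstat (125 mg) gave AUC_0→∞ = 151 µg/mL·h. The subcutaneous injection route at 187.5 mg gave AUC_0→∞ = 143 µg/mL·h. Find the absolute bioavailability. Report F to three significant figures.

F = (AUC_ev / D_ev) / (AUC_iv / D_iv)
  = (143/187.5) / (151/125)
  = 0.762667 / 1.208 = 0.6313

F = 0.631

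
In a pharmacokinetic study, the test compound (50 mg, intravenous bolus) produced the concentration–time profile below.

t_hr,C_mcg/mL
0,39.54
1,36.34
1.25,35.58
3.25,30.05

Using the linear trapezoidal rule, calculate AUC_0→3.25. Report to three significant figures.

AUC = 113 mcg/mL·hr

Trapezoidal AUC_0→3.25:
  [0→1]: (39.54+36.34)/2 × 1 = 37.94
  [1→1.25]: (36.34+35.58)/2 × 0.25 = 8.99
  [1.25→3.25]: (35.58+30.05)/2 × 2 = 65.63
  Sum = 112.56 mcg/mL·hr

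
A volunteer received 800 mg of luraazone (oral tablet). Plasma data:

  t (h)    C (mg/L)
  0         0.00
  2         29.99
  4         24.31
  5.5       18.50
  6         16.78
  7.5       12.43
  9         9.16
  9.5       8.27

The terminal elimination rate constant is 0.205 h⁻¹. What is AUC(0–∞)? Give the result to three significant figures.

Trapezoidal AUC_0→9.5:
  [0→2]: (0.00+29.99)/2 × 2 = 29.99
  [2→4]: (29.99+24.31)/2 × 2 = 54.3
  [4→5.5]: (24.31+18.50)/2 × 1.5 = 32.1075
  [5.5→6]: (18.50+16.78)/2 × 0.5 = 8.82
  [6→7.5]: (16.78+12.43)/2 × 1.5 = 21.9075
  [7.5→9]: (12.43+9.16)/2 × 1.5 = 16.1925
  [9→9.5]: (9.16+8.27)/2 × 0.5 = 4.3575
  Sum = 167.675 mg/L·h
Extrapolated tail: C_last / k_e = 8.27 / 0.205 = 40.341
AUC_0→∞ = 167.675 + 40.341 = 208.016 mg/L·h

AUC = 208 mg/L·h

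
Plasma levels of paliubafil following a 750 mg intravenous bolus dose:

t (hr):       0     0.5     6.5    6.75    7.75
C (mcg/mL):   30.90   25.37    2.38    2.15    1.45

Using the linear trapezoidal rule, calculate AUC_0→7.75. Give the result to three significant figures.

Trapezoidal AUC_0→7.75:
  [0→0.5]: (30.90+25.37)/2 × 0.5 = 14.0675
  [0.5→6.5]: (25.37+2.38)/2 × 6 = 83.25
  [6.5→6.75]: (2.38+2.15)/2 × 0.25 = 0.56625
  [6.75→7.75]: (2.15+1.45)/2 × 1 = 1.8
  Sum = 99.68375 mcg/mL·hr

AUC = 99.7 mcg/mL·hr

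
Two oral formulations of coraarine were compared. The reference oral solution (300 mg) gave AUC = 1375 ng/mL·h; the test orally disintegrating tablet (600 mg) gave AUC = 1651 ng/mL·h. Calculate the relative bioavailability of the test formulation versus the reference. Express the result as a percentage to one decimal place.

F_rel = (AUC_test/D_test) / (AUC_ref/D_ref)
      = (1651/600) / (1375/300)
      = 2.75167 / 4.58333 = 0.6004 = 60.04%

F_rel = 60.0%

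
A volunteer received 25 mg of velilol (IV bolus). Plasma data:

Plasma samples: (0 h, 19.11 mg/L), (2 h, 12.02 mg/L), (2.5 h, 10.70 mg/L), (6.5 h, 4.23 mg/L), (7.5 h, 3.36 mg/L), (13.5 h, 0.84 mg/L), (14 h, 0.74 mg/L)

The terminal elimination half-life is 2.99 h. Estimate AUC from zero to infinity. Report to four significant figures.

Trapezoidal AUC_0→14:
  [0→2]: (19.11+12.02)/2 × 2 = 31.13
  [2→2.5]: (12.02+10.70)/2 × 0.5 = 5.68
  [2.5→6.5]: (10.70+4.23)/2 × 4 = 29.86
  [6.5→7.5]: (4.23+3.36)/2 × 1 = 3.795
  [7.5→13.5]: (3.36+0.84)/2 × 6 = 12.6
  [13.5→14]: (0.84+0.74)/2 × 0.5 = 0.395
  Sum = 83.46 mg/L·h
k_e = ln2 / t½ = 0.693147 / 2.99 = 0.2318 h^-1
Extrapolated tail: C_last / k_e = 0.74 / 0.2318 = 3.192
AUC_0→∞ = 83.46 + 3.192 = 86.652 mg/L·h

AUC = 86.65 mg/L·h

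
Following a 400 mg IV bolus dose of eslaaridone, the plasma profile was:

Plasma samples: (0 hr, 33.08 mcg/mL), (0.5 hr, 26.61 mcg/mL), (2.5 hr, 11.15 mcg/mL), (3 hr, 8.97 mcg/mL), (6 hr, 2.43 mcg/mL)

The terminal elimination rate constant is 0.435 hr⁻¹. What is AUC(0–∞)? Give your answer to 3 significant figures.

AUC = 80.4 mcg/mL·hr

Trapezoidal AUC_0→6:
  [0→0.5]: (33.08+26.61)/2 × 0.5 = 14.9225
  [0.5→2.5]: (26.61+11.15)/2 × 2 = 37.76
  [2.5→3]: (11.15+8.97)/2 × 0.5 = 5.03
  [3→6]: (8.97+2.43)/2 × 3 = 17.1
  Sum = 74.8125 mcg/mL·hr
Extrapolated tail: C_last / k_e = 2.43 / 0.435 = 5.586
AUC_0→∞ = 74.8125 + 5.586 = 80.3985 mcg/mL·hr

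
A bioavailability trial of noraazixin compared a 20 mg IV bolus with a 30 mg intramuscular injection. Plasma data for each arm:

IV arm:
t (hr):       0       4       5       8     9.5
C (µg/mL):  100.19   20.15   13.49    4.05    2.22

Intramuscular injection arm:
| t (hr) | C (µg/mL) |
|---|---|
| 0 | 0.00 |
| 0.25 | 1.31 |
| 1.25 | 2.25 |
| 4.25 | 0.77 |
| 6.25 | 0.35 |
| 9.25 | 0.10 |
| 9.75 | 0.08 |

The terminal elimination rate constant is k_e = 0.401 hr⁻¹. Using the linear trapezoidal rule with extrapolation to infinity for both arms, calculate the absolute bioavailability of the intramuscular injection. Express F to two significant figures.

F = 0.019

Trapezoidal AUC_0→9.5 (IV):
  [0→4]: (100.19+20.15)/2 × 4 = 240.68
  [4→5]: (20.15+13.49)/2 × 1 = 16.82
  [5→8]: (13.49+4.05)/2 × 3 = 26.31
  [8→9.5]: (4.05+2.22)/2 × 1.5 = 4.7025
  Sum = 288.5125 µg/mL·hr
IV tail: 2.22/0.401 = 5.536; AUC_iv,0→∞ = 288.5125 + 5.536 = 294.0485 µg/mL·hr
Trapezoidal AUC_0→9.75 (intramuscular injection):
  [0→0.25]: (0.00+1.31)/2 × 0.25 = 0.16375
  [0.25→1.25]: (1.31+2.25)/2 × 1 = 1.78
  [1.25→4.25]: (2.25+0.77)/2 × 3 = 4.53
  [4.25→6.25]: (0.77+0.35)/2 × 2 = 1.12
  [6.25→9.25]: (0.35+0.10)/2 × 3 = 0.675
  [9.25→9.75]: (0.10+0.08)/2 × 0.5 = 0.045
  Sum = 8.31375 µg/mL·hr
intramuscular injection tail: 0.08/0.401 = 0.200; AUC_ev,0→∞ = 8.31375 + 0.200 = 8.51375 µg/mL·hr
F = (AUC_ev/D_ev)/(AUC_iv/D_iv) = (8.51375/30)/(294.0485/20) = 0.283792/14.702425 = 0.0193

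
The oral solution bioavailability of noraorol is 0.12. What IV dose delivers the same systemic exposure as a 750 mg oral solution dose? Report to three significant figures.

D_iv = 90.0 mg

Systemic exposure from an extravascular dose = F × D_ev, so the equivalent IV dose is F × D_ev.
D_iv = F × D_ev = 0.12 × 750 = 90 mg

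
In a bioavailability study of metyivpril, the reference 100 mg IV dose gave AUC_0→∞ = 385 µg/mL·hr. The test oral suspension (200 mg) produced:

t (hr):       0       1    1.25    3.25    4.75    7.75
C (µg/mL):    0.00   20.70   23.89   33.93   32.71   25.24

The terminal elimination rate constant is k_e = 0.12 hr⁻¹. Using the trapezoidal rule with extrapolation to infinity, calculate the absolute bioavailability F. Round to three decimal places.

Trapezoidal AUC_0→7.75 (oral suspension):
  [0→1]: (0.00+20.70)/2 × 1 = 10.35
  [1→1.25]: (20.70+23.89)/2 × 0.25 = 5.57375
  [1.25→3.25]: (23.89+33.93)/2 × 2 = 57.82
  [3.25→4.75]: (33.93+32.71)/2 × 1.5 = 49.98
  [4.75→7.75]: (32.71+25.24)/2 × 3 = 86.925
  Sum = 210.64875 µg/mL·hr
Tail: C_last/k_e = 25.24/0.12 = 210.333
AUC_0→∞ (oral suspension) = 210.64875 + 210.333 = 420.98175 µg/mL·hr
F = (AUC_ev/D_ev)/(AUC_iv/D_iv) = (420.98175/200)/(385/100) = 2.10491/3.85 = 0.5467

F = 0.547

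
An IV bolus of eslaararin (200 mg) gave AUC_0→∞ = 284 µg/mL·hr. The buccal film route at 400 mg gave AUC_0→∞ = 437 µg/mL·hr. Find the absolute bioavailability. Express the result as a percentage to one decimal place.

F = (AUC_ev / D_ev) / (AUC_iv / D_iv)
  = (437/400) / (284/200)
  = 1.0925 / 1.42 = 0.7694
  = 76.94%

F = 76.9%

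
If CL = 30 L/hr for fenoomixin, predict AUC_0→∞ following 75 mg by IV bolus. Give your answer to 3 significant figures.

AUC = 2.50 mg/L·hr

AUC_0→∞ = Dose_iv / CL
        = 75 / 30 = 2.5 mg/L·hr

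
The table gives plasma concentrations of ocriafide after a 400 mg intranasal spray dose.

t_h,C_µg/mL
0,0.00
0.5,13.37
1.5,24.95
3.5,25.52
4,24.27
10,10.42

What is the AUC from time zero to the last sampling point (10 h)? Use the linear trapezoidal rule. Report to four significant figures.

Trapezoidal AUC_0→10:
  [0→0.5]: (0.00+13.37)/2 × 0.5 = 3.3425
  [0.5→1.5]: (13.37+24.95)/2 × 1 = 19.16
  [1.5→3.5]: (24.95+25.52)/2 × 2 = 50.47
  [3.5→4]: (25.52+24.27)/2 × 0.5 = 12.4475
  [4→10]: (24.27+10.42)/2 × 6 = 104.07
  Sum = 189.49 µg/mL·h

AUC = 189.5 µg/mL·h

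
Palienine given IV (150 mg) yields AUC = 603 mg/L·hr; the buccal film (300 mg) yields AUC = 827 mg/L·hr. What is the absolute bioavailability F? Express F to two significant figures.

F = (AUC_ev / D_ev) / (AUC_iv / D_iv)
  = (827/300) / (603/150)
  = 2.75667 / 4.02 = 0.6857

F = 0.69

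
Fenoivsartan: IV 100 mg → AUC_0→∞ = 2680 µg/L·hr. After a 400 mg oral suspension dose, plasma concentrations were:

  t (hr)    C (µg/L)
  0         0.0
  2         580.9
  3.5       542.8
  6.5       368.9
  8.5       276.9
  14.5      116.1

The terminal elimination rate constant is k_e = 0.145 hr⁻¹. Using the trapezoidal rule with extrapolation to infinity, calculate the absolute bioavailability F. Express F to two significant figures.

Trapezoidal AUC_0→14.5 (oral suspension):
  [0→2]: (0.0+580.9)/2 × 2 = 580.9
  [2→3.5]: (580.9+542.8)/2 × 1.5 = 842.775
  [3.5→6.5]: (542.8+368.9)/2 × 3 = 1367.55
  [6.5→8.5]: (368.9+276.9)/2 × 2 = 645.8
  [8.5→14.5]: (276.9+116.1)/2 × 6 = 1179.0
  Sum = 4616.025 µg/L·hr
Tail: C_last/k_e = 116.1/0.145 = 800.690
AUC_0→∞ (oral suspension) = 4616.025 + 800.690 = 5416.715 µg/L·hr
F = (AUC_ev/D_ev)/(AUC_iv/D_iv) = (5416.715/400)/(2680/100) = 13.5418/26.8 = 0.5053

F = 0.51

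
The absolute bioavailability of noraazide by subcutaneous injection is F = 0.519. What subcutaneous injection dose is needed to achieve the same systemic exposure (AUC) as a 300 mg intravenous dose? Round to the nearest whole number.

D_subcutaneous = 578 mg

For equal systemic exposure: F × D_ev = D_iv
D_ev = D_iv / F = 300 / 0.519 = 578.035 mg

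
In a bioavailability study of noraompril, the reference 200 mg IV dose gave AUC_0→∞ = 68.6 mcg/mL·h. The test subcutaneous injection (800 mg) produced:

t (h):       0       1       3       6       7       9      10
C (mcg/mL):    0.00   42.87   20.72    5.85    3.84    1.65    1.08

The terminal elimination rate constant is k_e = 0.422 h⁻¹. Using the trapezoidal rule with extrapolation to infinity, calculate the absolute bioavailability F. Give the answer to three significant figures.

F = 0.507

Trapezoidal AUC_0→10 (subcutaneous injection):
  [0→1]: (0.00+42.87)/2 × 1 = 21.435
  [1→3]: (42.87+20.72)/2 × 2 = 63.59
  [3→6]: (20.72+5.85)/2 × 3 = 39.855
  [6→7]: (5.85+3.84)/2 × 1 = 4.845
  [7→9]: (3.84+1.65)/2 × 2 = 5.49
  [9→10]: (1.65+1.08)/2 × 1 = 1.365
  Sum = 136.58 mcg/mL·h
Tail: C_last/k_e = 1.08/0.422 = 2.559
AUC_0→∞ (subcutaneous injection) = 136.58 + 2.559 = 139.139 mcg/mL·h
F = (AUC_ev/D_ev)/(AUC_iv/D_iv) = (139.139/800)/(68.6/200) = 0.17392375/0.343 = 0.5071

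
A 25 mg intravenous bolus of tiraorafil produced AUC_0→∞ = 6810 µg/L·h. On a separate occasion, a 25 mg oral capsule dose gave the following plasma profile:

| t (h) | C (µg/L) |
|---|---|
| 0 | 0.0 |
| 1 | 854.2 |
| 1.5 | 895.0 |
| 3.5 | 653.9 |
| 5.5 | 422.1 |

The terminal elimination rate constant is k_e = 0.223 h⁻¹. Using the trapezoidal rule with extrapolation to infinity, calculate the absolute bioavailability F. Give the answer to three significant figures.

Trapezoidal AUC_0→5.5 (oral capsule):
  [0→1]: (0.0+854.2)/2 × 1 = 427.1
  [1→1.5]: (854.2+895.0)/2 × 0.5 = 437.3
  [1.5→3.5]: (895.0+653.9)/2 × 2 = 1548.9
  [3.5→5.5]: (653.9+422.1)/2 × 2 = 1076.0
  Sum = 3489.3 µg/L·h
Tail: C_last/k_e = 422.1/0.223 = 1892.825
AUC_0→∞ (oral capsule) = 3489.3 + 1892.825 = 5382.125 µg/L·h
F = (AUC_ev/D_ev)/(AUC_iv/D_iv) = (5382.125/25)/(6810/25) = 215.285/272.4 = 0.7903

F = 0.790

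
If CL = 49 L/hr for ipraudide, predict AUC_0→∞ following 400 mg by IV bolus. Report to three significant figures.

AUC_0→∞ = Dose_iv / CL
        = 400 / 49 = 8.16327 mg/L·hr

AUC = 8.16 mg/L·hr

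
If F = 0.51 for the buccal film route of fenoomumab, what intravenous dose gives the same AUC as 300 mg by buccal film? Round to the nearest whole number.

D_iv = 153 mg

Systemic exposure from an extravascular dose = F × D_ev, so the equivalent IV dose is F × D_ev.
D_iv = F × D_ev = 0.51 × 300 = 153 mg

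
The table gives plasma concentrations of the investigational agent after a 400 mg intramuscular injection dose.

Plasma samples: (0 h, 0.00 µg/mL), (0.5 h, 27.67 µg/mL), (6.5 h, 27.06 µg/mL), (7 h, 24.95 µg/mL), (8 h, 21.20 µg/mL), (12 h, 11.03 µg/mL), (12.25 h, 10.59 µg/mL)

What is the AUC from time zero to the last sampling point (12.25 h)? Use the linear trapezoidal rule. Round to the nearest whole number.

AUC = 274 µg/mL·h

Trapezoidal AUC_0→12.25:
  [0→0.5]: (0.00+27.67)/2 × 0.5 = 6.9175
  [0.5→6.5]: (27.67+27.06)/2 × 6 = 164.19
  [6.5→7]: (27.06+24.95)/2 × 0.5 = 13.0025
  [7→8]: (24.95+21.20)/2 × 1 = 23.075
  [8→12]: (21.20+11.03)/2 × 4 = 64.46
  [12→12.25]: (11.03+10.59)/2 × 0.25 = 2.7025
  Sum = 274.3475 µg/mL·h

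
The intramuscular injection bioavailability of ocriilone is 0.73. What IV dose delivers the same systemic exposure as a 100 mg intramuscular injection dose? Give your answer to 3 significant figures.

D_iv = 73.0 mg

Systemic exposure from an extravascular dose = F × D_ev, so the equivalent IV dose is F × D_ev.
D_iv = F × D_ev = 0.73 × 100 = 73 mg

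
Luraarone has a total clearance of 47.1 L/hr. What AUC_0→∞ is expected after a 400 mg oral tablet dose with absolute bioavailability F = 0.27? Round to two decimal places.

AUC = 2.29 mg/L·hr

AUC_0→∞ = F × Dose / CL
        = 0.27 × 400 / 47.1 = 2.29299 mg/L·hr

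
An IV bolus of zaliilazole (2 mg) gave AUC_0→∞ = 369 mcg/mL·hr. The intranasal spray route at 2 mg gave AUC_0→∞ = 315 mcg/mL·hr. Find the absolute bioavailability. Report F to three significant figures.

F = 0.854

F = (AUC_ev / D_ev) / (AUC_iv / D_iv)
  = (315/2) / (369/2)
  = 157.5 / 184.5 = 0.8537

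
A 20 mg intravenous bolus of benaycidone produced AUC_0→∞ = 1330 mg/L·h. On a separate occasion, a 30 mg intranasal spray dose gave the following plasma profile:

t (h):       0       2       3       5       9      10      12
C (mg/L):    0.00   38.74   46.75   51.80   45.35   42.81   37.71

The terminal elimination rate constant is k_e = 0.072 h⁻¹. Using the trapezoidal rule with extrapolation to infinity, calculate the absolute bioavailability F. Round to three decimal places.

Trapezoidal AUC_0→12 (intranasal spray):
  [0→2]: (0.00+38.74)/2 × 2 = 38.74
  [2→3]: (38.74+46.75)/2 × 1 = 42.745
  [3→5]: (46.75+51.80)/2 × 2 = 98.55
  [5→9]: (51.80+45.35)/2 × 4 = 194.3
  [9→10]: (45.35+42.81)/2 × 1 = 44.08
  [10→12]: (42.81+37.71)/2 × 2 = 80.52
  Sum = 498.935 mg/L·h
Tail: C_last/k_e = 37.71/0.072 = 523.750
AUC_0→∞ (intranasal spray) = 498.935 + 523.750 = 1022.685 mg/L·h
F = (AUC_ev/D_ev)/(AUC_iv/D_iv) = (1022.685/30)/(1330/20) = 34.0895/66.5 = 0.5126

F = 0.513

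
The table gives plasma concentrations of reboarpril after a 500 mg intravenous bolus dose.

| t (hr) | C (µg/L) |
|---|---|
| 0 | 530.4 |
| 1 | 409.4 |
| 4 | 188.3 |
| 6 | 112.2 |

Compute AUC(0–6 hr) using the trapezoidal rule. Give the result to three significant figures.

Trapezoidal AUC_0→6:
  [0→1]: (530.4+409.4)/2 × 1 = 469.9
  [1→4]: (409.4+188.3)/2 × 3 = 896.55
  [4→6]: (188.3+112.2)/2 × 2 = 300.5
  Sum = 1666.95 µg/L·hr

AUC = 1670 µg/L·hr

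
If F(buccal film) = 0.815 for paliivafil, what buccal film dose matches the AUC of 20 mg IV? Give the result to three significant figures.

For equal systemic exposure: F × D_ev = D_iv
D_ev = D_iv / F = 20 / 0.815 = 24.5399 mg

D_buccal = 24.5 mg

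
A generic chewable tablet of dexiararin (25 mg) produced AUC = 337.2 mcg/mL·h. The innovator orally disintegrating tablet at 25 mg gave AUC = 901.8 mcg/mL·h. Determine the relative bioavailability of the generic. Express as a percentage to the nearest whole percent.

F_rel = 37%

F_rel = (AUC_test/D_test) / (AUC_ref/D_ref)
      = (337.2/25) / (901.8/25)
      = 13.488 / 36.072 = 0.3739 = 37.39%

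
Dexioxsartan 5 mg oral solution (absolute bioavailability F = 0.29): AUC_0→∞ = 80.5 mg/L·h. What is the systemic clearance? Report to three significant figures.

CL = 0.0180 L/h

CL = F × Dose / AUC_0→∞
   = 0.29 × 5 / 80.5 = 0.0180124 L/h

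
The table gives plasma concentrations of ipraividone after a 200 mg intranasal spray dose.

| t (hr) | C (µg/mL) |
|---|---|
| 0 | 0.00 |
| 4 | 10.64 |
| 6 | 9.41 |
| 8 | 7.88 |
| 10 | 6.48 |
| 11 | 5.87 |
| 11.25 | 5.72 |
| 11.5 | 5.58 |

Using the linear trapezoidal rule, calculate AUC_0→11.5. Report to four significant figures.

AUC = 82.02 µg/mL·hr

Trapezoidal AUC_0→11.5:
  [0→4]: (0.00+10.64)/2 × 4 = 21.28
  [4→6]: (10.64+9.41)/2 × 2 = 20.05
  [6→8]: (9.41+7.88)/2 × 2 = 17.29
  [8→10]: (7.88+6.48)/2 × 2 = 14.36
  [10→11]: (6.48+5.87)/2 × 1 = 6.175
  [11→11.25]: (5.87+5.72)/2 × 0.25 = 1.44875
  [11.25→11.5]: (5.72+5.58)/2 × 0.25 = 1.4125
  Sum = 82.01625 µg/mL·hr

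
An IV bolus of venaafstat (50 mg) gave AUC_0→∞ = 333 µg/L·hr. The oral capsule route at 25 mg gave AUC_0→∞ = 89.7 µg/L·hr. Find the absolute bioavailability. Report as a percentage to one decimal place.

F = (AUC_ev / D_ev) / (AUC_iv / D_iv)
  = (89.7/25) / (333/50)
  = 3.588 / 6.66 = 0.5387
  = 53.87%

F = 53.9%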